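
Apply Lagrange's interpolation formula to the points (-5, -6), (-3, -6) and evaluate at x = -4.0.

Lagrange interpolation formula:
P(x) = Σ yᵢ × Lᵢ(x)
where Lᵢ(x) = Π_{j≠i} (x - xⱼ)/(xᵢ - xⱼ)

L_0(-4.0) = (-4.0 - (-3))/(-5 - (-3)) = 0.500000
L_1(-4.0) = (-4.0 - (-5))/(-3 - (-5)) = 0.500000

P(-4.0) = (-6)×L_0(-4.0) + (-6)×L_1(-4.0)
P(-4.0) = -6.000000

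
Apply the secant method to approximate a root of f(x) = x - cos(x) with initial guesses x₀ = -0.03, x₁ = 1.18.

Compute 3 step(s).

f(x) = x - cos(x)
x₀ = -0.03, x₁ = 1.18

Secant formula: x_{n+1} = x_n - f(x_n)(x_n - x_{n-1})/(f(x_n) - f(x_{n-1}))

Iteration 1:
  f(-0.030000) = -1.029550
  f(1.180000) = 0.799075
  x_2 = 1.180000 - 0.799075×(1.180000 - (-0.030000))/(0.799075 - (-1.029550))
       = 0.651253
Iteration 2:
  f(1.180000) = 0.799075
  f(0.651253) = -0.144073
  x_3 = 0.651253 - (-0.144073)×(0.651253 - 1.180000)/(-0.144073 - 0.799075)
       = 0.732023
Iteration 3:
  f(0.651253) = -0.144073
  f(0.732023) = -0.011802
  x_4 = 0.732023 - (-0.011802)×(0.732023 - 0.651253)/(-0.011802 - (-0.144073))
       = 0.739229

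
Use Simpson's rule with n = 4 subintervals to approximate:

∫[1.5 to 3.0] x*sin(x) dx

f(x) = x*sin(x)
a = 1.5, b = 3.0, n = 4
h = (b - a)/n = 0.375000

Simpson's rule: (h/3)[f(x₀) + 4f(x₁) + 2f(x₂) + ... + f(xₙ)]

x_0 = 1.5000, f(x_0) = 1.496242, coefficient = 1
x_1 = 1.8750, f(x_1) = 1.788911, coefficient = 4
x_2 = 2.2500, f(x_2) = 1.750665, coefficient = 2
x_3 = 2.6250, f(x_3) = 1.296541, coefficient = 4
x_4 = 3.0000, f(x_4) = 0.423360, coefficient = 1

I ≈ (0.375000/3) × 17.762738 = 2.220342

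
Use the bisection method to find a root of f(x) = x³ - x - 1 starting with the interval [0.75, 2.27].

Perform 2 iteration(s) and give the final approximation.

f(x) = x³ - x - 1
Initial interval: [0.75, 2.27]

Iteration 1:
  c_1 = (0.750000 + 2.270000)/2 = 1.510000
  f(c_1) = f(1.510000) = 0.932951
  f(a) × f(c) < 0, new interval: [0.750000, 1.510000]
Iteration 2:
  c_2 = (0.750000 + 1.510000)/2 = 1.130000
  f(c_2) = f(1.130000) = -0.687103
  f(a) × f(c) ≥ 0, new interval: [1.130000, 1.510000]

After 2 iteration(s), the approximation is c_2 = 1.130000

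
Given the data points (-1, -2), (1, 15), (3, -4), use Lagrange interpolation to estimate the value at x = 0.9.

Lagrange interpolation formula:
P(x) = Σ yᵢ × Lᵢ(x)
where Lᵢ(x) = Π_{j≠i} (x - xⱼ)/(xᵢ - xⱼ)

L_0(0.9) = (0.9 - 1)/(-1 - 1) × (0.9 - 3)/(-1 - 3) = 0.026250
L_1(0.9) = (0.9 - (-1))/(1 - (-1)) × (0.9 - 3)/(1 - 3) = 0.997500
L_2(0.9) = (0.9 - (-1))/(3 - (-1)) × (0.9 - 1)/(3 - 1) = -0.023750

P(0.9) = (-2)×L_0(0.9) + 15×L_1(0.9) + (-4)×L_2(0.9)
P(0.9) = 15.005000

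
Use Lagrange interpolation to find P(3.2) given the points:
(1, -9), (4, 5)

Lagrange interpolation formula:
P(x) = Σ yᵢ × Lᵢ(x)
where Lᵢ(x) = Π_{j≠i} (x - xⱼ)/(xᵢ - xⱼ)

L_0(3.2) = (3.2 - 4)/(1 - 4) = 0.266667
L_1(3.2) = (3.2 - 1)/(4 - 1) = 0.733333

P(3.2) = (-9)×L_0(3.2) + 5×L_1(3.2)
P(3.2) = 1.266667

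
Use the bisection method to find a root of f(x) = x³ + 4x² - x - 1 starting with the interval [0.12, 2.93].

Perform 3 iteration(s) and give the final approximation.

f(x) = x³ + 4x² - x - 1
Initial interval: [0.12, 2.93]

Iteration 1:
  c_1 = (0.120000 + 2.930000)/2 = 1.525000
  f(c_1) = f(1.525000) = 10.324078
  f(a) × f(c) < 0, new interval: [0.120000, 1.525000]
Iteration 2:
  c_2 = (0.120000 + 1.525000)/2 = 0.822500
  f(c_2) = f(0.822500) = 1.439951
  f(a) × f(c) < 0, new interval: [0.120000, 0.822500]
Iteration 3:
  c_3 = (0.120000 + 0.822500)/2 = 0.471250
  f(c_3) = f(0.471250) = -0.478290
  f(a) × f(c) ≥ 0, new interval: [0.471250, 0.822500]

After 3 iteration(s), the approximation is c_3 = 0.471250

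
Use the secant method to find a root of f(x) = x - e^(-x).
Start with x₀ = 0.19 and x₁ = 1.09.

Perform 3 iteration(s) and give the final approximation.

f(x) = x - e^(-x)
x₀ = 0.19, x₁ = 1.09

Secant formula: x_{n+1} = x_n - f(x_n)(x_n - x_{n-1})/(f(x_n) - f(x_{n-1}))

Iteration 1:
  f(0.190000) = -0.636959
  f(1.090000) = 0.753784
  x_2 = 1.090000 - 0.753784×(1.090000 - 0.190000)/(0.753784 - (-0.636959))
       = 0.602199
Iteration 2:
  f(1.090000) = 0.753784
  f(0.602199) = 0.054593
  x_3 = 0.602199 - 0.054593×(0.602199 - 1.090000)/(0.054593 - 0.753784)
       = 0.564111
Iteration 3:
  f(0.602199) = 0.054593
  f(0.564111) = -0.004754
  x_4 = 0.564111 - (-0.004754)×(0.564111 - 0.602199)/(-0.004754 - 0.054593)
       = 0.567162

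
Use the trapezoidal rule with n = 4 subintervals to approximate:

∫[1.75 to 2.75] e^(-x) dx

f(x) = e^(-x)
a = 1.75, b = 2.75, n = 4
h = (b - a)/n = 0.250000

Trapezoidal rule: (h/2)[f(x₀) + 2f(x₁) + 2f(x₂) + ... + f(xₙ)]

x_0 = 1.7500, f(x_0) = 0.173774, coefficient = 1
x_1 = 2.0000, f(x_1) = 0.135335, coefficient = 2
x_2 = 2.2500, f(x_2) = 0.105399, coefficient = 2
x_3 = 2.5000, f(x_3) = 0.082085, coefficient = 2
x_4 = 2.7500, f(x_4) = 0.063928, coefficient = 1

I ≈ (0.250000/2) × 0.883341 = 0.110418
Exact value: 0.109846
Error: 0.000572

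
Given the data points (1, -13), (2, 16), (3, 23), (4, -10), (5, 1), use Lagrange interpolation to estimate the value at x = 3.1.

Lagrange interpolation formula:
P(x) = Σ yᵢ × Lᵢ(x)
where Lᵢ(x) = Π_{j≠i} (x - xⱼ)/(xᵢ - xⱼ)

L_0(3.1) = (3.1 - 2)/(1 - 2) × (3.1 - 3)/(1 - 3) × (3.1 - 4)/(1 - 4) × (3.1 - 5)/(1 - 5) = 0.007838
L_1(3.1) = (3.1 - 1)/(2 - 1) × (3.1 - 3)/(2 - 3) × (3.1 - 4)/(2 - 4) × (3.1 - 5)/(2 - 5) = -0.059850
L_2(3.1) = (3.1 - 1)/(3 - 1) × (3.1 - 2)/(3 - 2) × (3.1 - 4)/(3 - 4) × (3.1 - 5)/(3 - 5) = 0.987525
L_3(3.1) = (3.1 - 1)/(4 - 1) × (3.1 - 2)/(4 - 2) × (3.1 - 3)/(4 - 3) × (3.1 - 5)/(4 - 5) = 0.073150
L_4(3.1) = (3.1 - 1)/(5 - 1) × (3.1 - 2)/(5 - 2) × (3.1 - 3)/(5 - 3) × (3.1 - 4)/(5 - 4) = -0.008663

P(3.1) = (-13)×L_0(3.1) + 16×L_1(3.1) + 23×L_2(3.1) + (-10)×L_3(3.1) + 1×L_4(3.1)
P(3.1) = 20.913425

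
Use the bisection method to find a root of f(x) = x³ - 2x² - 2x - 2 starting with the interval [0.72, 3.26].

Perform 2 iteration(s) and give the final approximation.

f(x) = x³ - 2x² - 2x - 2
Initial interval: [0.72, 3.26]

Iteration 1:
  c_1 = (0.720000 + 3.260000)/2 = 1.990000
  f(c_1) = f(1.990000) = -6.019601
  f(a) × f(c) ≥ 0, new interval: [1.990000, 3.260000]
Iteration 2:
  c_2 = (1.990000 + 3.260000)/2 = 2.625000
  f(c_2) = f(2.625000) = -2.943359
  f(a) × f(c) ≥ 0, new interval: [2.625000, 3.260000]

After 2 iteration(s), the approximation is c_2 = 2.625000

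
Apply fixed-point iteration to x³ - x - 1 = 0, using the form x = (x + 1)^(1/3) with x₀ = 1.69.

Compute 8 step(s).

Equation: x³ - x - 1 = 0
Fixed-point form: x = (x + 1)^(1/3)
x₀ = 1.69

x_1 = g(1.690000) = 1.390755
x_2 = g(1.390755) = 1.337145
x_3 = g(1.337145) = 1.327074
x_4 = g(1.327074) = 1.325165
x_5 = g(1.325165) = 1.324803
x_6 = g(1.324803) = 1.324734
x_7 = g(1.324734) = 1.324721
x_8 = g(1.324721) = 1.324719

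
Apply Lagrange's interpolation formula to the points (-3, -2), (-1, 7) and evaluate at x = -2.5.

Lagrange interpolation formula:
P(x) = Σ yᵢ × Lᵢ(x)
where Lᵢ(x) = Π_{j≠i} (x - xⱼ)/(xᵢ - xⱼ)

L_0(-2.5) = (-2.5 - (-1))/(-3 - (-1)) = 0.750000
L_1(-2.5) = (-2.5 - (-3))/(-1 - (-3)) = 0.250000

P(-2.5) = (-2)×L_0(-2.5) + 7×L_1(-2.5)
P(-2.5) = 0.250000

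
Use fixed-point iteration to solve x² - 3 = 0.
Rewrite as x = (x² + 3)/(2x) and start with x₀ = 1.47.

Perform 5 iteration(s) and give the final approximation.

Equation: x² - 3 = 0
Fixed-point form: x = (x² + 3)/(2x)
x₀ = 1.47

x_1 = g(1.470000) = 1.755408
x_2 = g(1.755408) = 1.732206
x_3 = g(1.732206) = 1.732051
x_4 = g(1.732051) = 1.732051
x_5 = g(1.732051) = 1.732051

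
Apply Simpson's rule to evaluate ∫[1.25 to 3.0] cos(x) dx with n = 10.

f(x) = cos(x)
a = 1.25, b = 3.0, n = 10
h = (b - a)/n = 0.175000

Simpson's rule: (h/3)[f(x₀) + 4f(x₁) + 2f(x₂) + ... + f(xₙ)]

x_0 = 1.2500, f(x_0) = 0.315322, coefficient = 1
x_1 = 1.4250, f(x_1) = 0.145280, coefficient = 4
x_2 = 1.6000, f(x_2) = -0.029200, coefficient = 2
x_3 = 1.7750, f(x_3) = -0.202787, coefficient = 4
x_4 = 1.9500, f(x_4) = -0.370181, coefficient = 2
x_5 = 2.1250, f(x_5) = -0.526266, coefficient = 4
x_6 = 2.3000, f(x_6) = -0.666276, coefficient = 2
x_7 = 2.4750, f(x_7) = -0.785933, coefficient = 4
x_8 = 2.6500, f(x_8) = -0.881582, coefficient = 2
x_9 = 2.8250, f(x_9) = -0.950302, coefficient = 4
x_10 = 3.0000, f(x_10) = -0.989992, coefficient = 1

I ≈ (0.175000/3) × -13.849180 = -0.807869
Exact value: -0.807865
Error: 0.000004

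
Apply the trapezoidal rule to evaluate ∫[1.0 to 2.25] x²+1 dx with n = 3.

f(x) = x²+1
a = 1.0, b = 2.25, n = 3
h = (b - a)/n = 0.416667

Trapezoidal rule: (h/2)[f(x₀) + 2f(x₁) + 2f(x₂) + ... + f(xₙ)]

x_0 = 1.0000, f(x_0) = 2.000000, coefficient = 1
x_1 = 1.4167, f(x_1) = 3.006944, coefficient = 2
x_2 = 1.8333, f(x_2) = 4.361111, coefficient = 2
x_3 = 2.2500, f(x_3) = 6.062500, coefficient = 1

I ≈ (0.416667/2) × 22.798611 = 4.749711
Exact value: 4.713542
Error: 0.036169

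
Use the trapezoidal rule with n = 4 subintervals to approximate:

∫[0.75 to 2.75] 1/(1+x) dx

f(x) = 1/(1+x)
a = 0.75, b = 2.75, n = 4
h = (b - a)/n = 0.500000

Trapezoidal rule: (h/2)[f(x₀) + 2f(x₁) + 2f(x₂) + ... + f(xₙ)]

x_0 = 0.7500, f(x_0) = 0.571429, coefficient = 1
x_1 = 1.2500, f(x_1) = 0.444444, coefficient = 2
x_2 = 1.7500, f(x_2) = 0.363636, coefficient = 2
x_3 = 2.2500, f(x_3) = 0.307692, coefficient = 2
x_4 = 2.7500, f(x_4) = 0.266667, coefficient = 1

I ≈ (0.500000/2) × 3.069641 = 0.767410
Exact value: 0.762140
Error: 0.005270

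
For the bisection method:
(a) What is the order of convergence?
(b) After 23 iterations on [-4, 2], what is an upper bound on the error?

(a) Bisection has linear (order 1) convergence; the error is halved each step.

(b) Error bound = (b-a)/2^n = (2 - (-4))/2^{23}
    = 6/2^{23}

(a) 1 (linear); (b) error ≤ 7.15e-07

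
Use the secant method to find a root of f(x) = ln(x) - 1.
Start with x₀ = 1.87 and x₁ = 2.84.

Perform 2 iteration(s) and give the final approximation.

f(x) = ln(x) - 1
x₀ = 1.87, x₁ = 2.84

Secant formula: x_{n+1} = x_n - f(x_n)(x_n - x_{n-1})/(f(x_n) - f(x_{n-1}))

Iteration 1:
  f(1.870000) = -0.374062
  f(2.840000) = 0.043804
  x_2 = 2.840000 - 0.043804×(2.840000 - 1.870000)/(0.043804 - (-0.374062))
       = 2.738317
Iteration 2:
  f(2.840000) = 0.043804
  f(2.738317) = 0.007343
  x_3 = 2.738317 - 0.007343×(2.738317 - 2.840000)/(0.007343 - 0.043804)
       = 2.717837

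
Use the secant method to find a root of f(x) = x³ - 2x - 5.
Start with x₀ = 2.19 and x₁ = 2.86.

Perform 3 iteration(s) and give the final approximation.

f(x) = x³ - 2x - 5
x₀ = 2.19, x₁ = 2.86

Secant formula: x_{n+1} = x_n - f(x_n)(x_n - x_{n-1})/(f(x_n) - f(x_{n-1}))

Iteration 1:
  f(2.190000) = 1.123459
  f(2.860000) = 12.673656
  x_2 = 2.860000 - 12.673656×(2.860000 - 2.190000)/(12.673656 - 1.123459)
       = 2.124831
Iteration 2:
  f(2.860000) = 12.673656
  f(2.124831) = 0.343749
  x_3 = 2.124831 - 0.343749×(2.124831 - 2.860000)/(0.343749 - 12.673656)
       = 2.104335
Iteration 3:
  f(2.124831) = 0.343749
  f(2.104335) = 0.109798
  x_4 = 2.104335 - 0.109798×(2.104335 - 2.124831)/(0.109798 - 0.343749)
       = 2.094716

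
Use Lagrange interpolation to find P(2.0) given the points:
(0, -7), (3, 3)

Lagrange interpolation formula:
P(x) = Σ yᵢ × Lᵢ(x)
where Lᵢ(x) = Π_{j≠i} (x - xⱼ)/(xᵢ - xⱼ)

L_0(2.0) = (2.0 - 3)/(0 - 3) = 0.333333
L_1(2.0) = (2.0 - 0)/(3 - 0) = 0.666667

P(2.0) = (-7)×L_0(2.0) + 3×L_1(2.0)
P(2.0) = -0.333333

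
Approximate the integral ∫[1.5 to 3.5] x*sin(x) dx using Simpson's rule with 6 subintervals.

f(x) = x*sin(x)
a = 1.5, b = 3.5, n = 6
h = (b - a)/n = 0.333333

Simpson's rule: (h/3)[f(x₀) + 4f(x₁) + 2f(x₂) + ... + f(xₙ)]

x_0 = 1.5000, f(x_0) = 1.496242, coefficient = 1
x_1 = 1.8333, f(x_1) = 1.770514, coefficient = 4
x_2 = 2.1667, f(x_2) = 1.793264, coefficient = 2
x_3 = 2.5000, f(x_3) = 1.496180, coefficient = 4
x_4 = 2.8333, f(x_4) = 0.859635, coefficient = 2
x_5 = 3.1667, f(x_5) = -0.079393, coefficient = 4
x_6 = 3.5000, f(x_6) = -1.227741, coefficient = 1

I ≈ (0.333333/3) × 18.323503 = 2.035945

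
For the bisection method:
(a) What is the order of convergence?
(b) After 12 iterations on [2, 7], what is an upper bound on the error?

(a) Bisection has linear (order 1) convergence; the error is halved each step.

(b) Error bound = (b-a)/2^n = (7 - 2)/2^{12}
    = 5/2^{12}

(a) 1 (linear); (b) error ≤ 1.22e-03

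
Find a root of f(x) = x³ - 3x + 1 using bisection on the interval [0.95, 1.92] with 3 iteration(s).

f(x) = x³ - 3x + 1
Initial interval: [0.95, 1.92]

Iteration 1:
  c_1 = (0.950000 + 1.920000)/2 = 1.435000
  f(c_1) = f(1.435000) = -0.350012
  f(a) × f(c) ≥ 0, new interval: [1.435000, 1.920000]
Iteration 2:
  c_2 = (1.435000 + 1.920000)/2 = 1.677500
  f(c_2) = f(1.677500) = 0.687995
  f(a) × f(c) < 0, new interval: [1.435000, 1.677500]
Iteration 3:
  c_3 = (1.435000 + 1.677500)/2 = 1.556250
  f(c_3) = f(1.556250) = 0.100354
  f(a) × f(c) < 0, new interval: [1.435000, 1.556250]

After 3 iteration(s), the approximation is c_3 = 1.556250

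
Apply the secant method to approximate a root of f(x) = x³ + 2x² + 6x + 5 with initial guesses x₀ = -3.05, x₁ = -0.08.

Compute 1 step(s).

f(x) = x³ + 2x² + 6x + 5
x₀ = -3.05, x₁ = -0.08

Secant formula: x_{n+1} = x_n - f(x_n)(x_n - x_{n-1})/(f(x_n) - f(x_{n-1}))

Iteration 1:
  f(-3.050000) = -23.067625
  f(-0.080000) = 4.532288
  x_2 = -0.080000 - 4.532288×(-0.080000 - (-3.050000))/(4.532288 - (-23.067625))
       = -0.567715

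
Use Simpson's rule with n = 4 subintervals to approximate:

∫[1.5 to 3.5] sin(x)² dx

f(x) = sin(x)²
a = 1.5, b = 3.5, n = 4
h = (b - a)/n = 0.500000

Simpson's rule: (h/3)[f(x₀) + 4f(x₁) + 2f(x₂) + ... + f(xₙ)]

x_0 = 1.5000, f(x_0) = 0.994996, coefficient = 1
x_1 = 2.0000, f(x_1) = 0.826822, coefficient = 4
x_2 = 2.5000, f(x_2) = 0.358169, coefficient = 2
x_3 = 3.0000, f(x_3) = 0.019915, coefficient = 4
x_4 = 3.5000, f(x_4) = 0.123049, coefficient = 1

I ≈ (0.500000/3) × 5.221330 = 0.870222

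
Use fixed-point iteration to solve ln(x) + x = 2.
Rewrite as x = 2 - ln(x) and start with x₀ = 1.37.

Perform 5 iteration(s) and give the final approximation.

Equation: ln(x) + x = 2
Fixed-point form: x = 2 - ln(x)
x₀ = 1.37

x_1 = g(1.370000) = 1.685189
x_2 = g(1.685189) = 1.478122
x_3 = g(1.478122) = 1.609228
x_4 = g(1.609228) = 1.524246
x_5 = g(1.524246) = 1.578500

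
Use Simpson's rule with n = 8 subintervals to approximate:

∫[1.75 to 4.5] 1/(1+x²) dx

f(x) = 1/(1+x²)
a = 1.75, b = 4.5, n = 8
h = (b - a)/n = 0.343750

Simpson's rule: (h/3)[f(x₀) + 4f(x₁) + 2f(x₂) + ... + f(xₙ)]

x_0 = 1.7500, f(x_0) = 0.246154, coefficient = 1
x_1 = 2.0938, f(x_1) = 0.185743, coefficient = 4
x_2 = 2.4375, f(x_2) = 0.144063, coefficient = 2
x_3 = 2.7812, f(x_3) = 0.114477, coefficient = 4
x_4 = 3.1250, f(x_4) = 0.092888, coefficient = 2
x_5 = 3.4688, f(x_5) = 0.076733, coefficient = 4
x_6 = 3.8125, f(x_6) = 0.064370, coefficient = 2
x_7 = 4.1562, f(x_7) = 0.054721, coefficient = 4
x_8 = 4.5000, f(x_8) = 0.047059, coefficient = 1

I ≈ (0.343750/3) × 2.622553 = 0.300501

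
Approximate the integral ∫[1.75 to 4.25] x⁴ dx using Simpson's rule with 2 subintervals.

f(x) = x⁴
a = 1.75, b = 4.25, n = 2
h = (b - a)/n = 1.250000

Simpson's rule: (h/3)[f(x₀) + 4f(x₁) + 2f(x₂) + ... + f(xₙ)]

x_0 = 1.7500, f(x_0) = 9.378906, coefficient = 1
x_1 = 3.0000, f(x_1) = 81.000000, coefficient = 4
x_2 = 4.2500, f(x_2) = 326.253906, coefficient = 1

I ≈ (1.250000/3) × 659.632812 = 274.847005
Exact value: 274.033203
Error: 0.813802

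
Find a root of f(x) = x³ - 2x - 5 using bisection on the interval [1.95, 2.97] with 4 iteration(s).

f(x) = x³ - 2x - 5
Initial interval: [1.95, 2.97]

Iteration 1:
  c_1 = (1.950000 + 2.970000)/2 = 2.460000
  f(c_1) = f(2.460000) = 4.966936
  f(a) × f(c) < 0, new interval: [1.950000, 2.460000]
Iteration 2:
  c_2 = (1.950000 + 2.460000)/2 = 2.205000
  f(c_2) = f(2.205000) = 1.310765
  f(a) × f(c) < 0, new interval: [1.950000, 2.205000]
Iteration 3:
  c_3 = (1.950000 + 2.205000)/2 = 2.077500
  f(c_3) = f(2.077500) = -0.188497
  f(a) × f(c) ≥ 0, new interval: [2.077500, 2.205000]
Iteration 4:
  c_4 = (2.077500 + 2.205000)/2 = 2.141250
  f(c_4) = f(2.141250) = 0.535028
  f(a) × f(c) < 0, new interval: [2.077500, 2.141250]

After 4 iteration(s), the approximation is c_4 = 2.141250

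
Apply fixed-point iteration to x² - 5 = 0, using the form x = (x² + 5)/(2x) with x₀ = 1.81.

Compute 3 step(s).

Equation: x² - 5 = 0
Fixed-point form: x = (x² + 5)/(2x)
x₀ = 1.81

x_1 = g(1.810000) = 2.286215
x_2 = g(2.286215) = 2.236618
x_3 = g(2.236618) = 2.236068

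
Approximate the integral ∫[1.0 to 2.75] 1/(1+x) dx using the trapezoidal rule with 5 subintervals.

f(x) = 1/(1+x)
a = 1.0, b = 2.75, n = 5
h = (b - a)/n = 0.350000

Trapezoidal rule: (h/2)[f(x₀) + 2f(x₁) + 2f(x₂) + ... + f(xₙ)]

x_0 = 1.0000, f(x_0) = 0.500000, coefficient = 1
x_1 = 1.3500, f(x_1) = 0.425532, coefficient = 2
x_2 = 1.7000, f(x_2) = 0.370370, coefficient = 2
x_3 = 2.0500, f(x_3) = 0.327869, coefficient = 2
x_4 = 2.4000, f(x_4) = 0.294118, coefficient = 2
x_5 = 2.7500, f(x_5) = 0.266667, coefficient = 1

I ≈ (0.350000/2) × 3.602444 = 0.630428
Exact value: 0.628609
Error: 0.001819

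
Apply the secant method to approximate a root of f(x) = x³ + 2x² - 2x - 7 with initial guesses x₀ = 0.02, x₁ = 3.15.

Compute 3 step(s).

f(x) = x³ + 2x² - 2x - 7
x₀ = 0.02, x₁ = 3.15

Secant formula: x_{n+1} = x_n - f(x_n)(x_n - x_{n-1})/(f(x_n) - f(x_{n-1}))

Iteration 1:
  f(0.020000) = -7.039192
  f(3.150000) = 37.800875
  x_2 = 3.150000 - 37.800875×(3.150000 - 0.020000)/(37.800875 - (-7.039192))
       = 0.511361
Iteration 2:
  f(3.150000) = 37.800875
  f(0.511361) = -7.366026
  x_3 = 0.511361 - (-7.366026)×(0.511361 - 3.150000)/(-7.366026 - 37.800875)
       = 0.941683
Iteration 3:
  f(0.511361) = -7.366026
  f(0.941683) = -6.274781
  x_4 = 0.941683 - (-6.274781)×(0.941683 - 0.511361)/(-6.274781 - (-7.366026))
       = 3.416078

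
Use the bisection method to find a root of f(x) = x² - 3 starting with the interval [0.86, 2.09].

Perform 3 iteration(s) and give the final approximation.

f(x) = x² - 3
Initial interval: [0.86, 2.09]

Iteration 1:
  c_1 = (0.860000 + 2.090000)/2 = 1.475000
  f(c_1) = f(1.475000) = -0.824375
  f(a) × f(c) ≥ 0, new interval: [1.475000, 2.090000]
Iteration 2:
  c_2 = (1.475000 + 2.090000)/2 = 1.782500
  f(c_2) = f(1.782500) = 0.177306
  f(a) × f(c) < 0, new interval: [1.475000, 1.782500]
Iteration 3:
  c_3 = (1.475000 + 1.782500)/2 = 1.628750
  f(c_3) = f(1.628750) = -0.347173
  f(a) × f(c) ≥ 0, new interval: [1.628750, 1.782500]

After 3 iteration(s), the approximation is c_3 = 1.628750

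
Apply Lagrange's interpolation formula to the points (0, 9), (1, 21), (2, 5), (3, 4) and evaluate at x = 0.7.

Lagrange interpolation formula:
P(x) = Σ yᵢ × Lᵢ(x)
where Lᵢ(x) = Π_{j≠i} (x - xⱼ)/(xᵢ - xⱼ)

L_0(0.7) = (0.7 - 1)/(0 - 1) × (0.7 - 2)/(0 - 2) × (0.7 - 3)/(0 - 3) = 0.149500
L_1(0.7) = (0.7 - 0)/(1 - 0) × (0.7 - 2)/(1 - 2) × (0.7 - 3)/(1 - 3) = 1.046500
L_2(0.7) = (0.7 - 0)/(2 - 0) × (0.7 - 1)/(2 - 1) × (0.7 - 3)/(2 - 3) = -0.241500
L_3(0.7) = (0.7 - 0)/(3 - 0) × (0.7 - 1)/(3 - 1) × (0.7 - 2)/(3 - 2) = 0.045500

P(0.7) = 9×L_0(0.7) + 21×L_1(0.7) + 5×L_2(0.7) + 4×L_3(0.7)
P(0.7) = 22.296500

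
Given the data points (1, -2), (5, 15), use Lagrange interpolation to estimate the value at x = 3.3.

Lagrange interpolation formula:
P(x) = Σ yᵢ × Lᵢ(x)
where Lᵢ(x) = Π_{j≠i} (x - xⱼ)/(xᵢ - xⱼ)

L_0(3.3) = (3.3 - 5)/(1 - 5) = 0.425000
L_1(3.3) = (3.3 - 1)/(5 - 1) = 0.575000

P(3.3) = (-2)×L_0(3.3) + 15×L_1(3.3)
P(3.3) = 7.775000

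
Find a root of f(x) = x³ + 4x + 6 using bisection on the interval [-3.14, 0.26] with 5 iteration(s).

f(x) = x³ + 4x + 6
Initial interval: [-3.14, 0.26]

Iteration 1:
  c_1 = (-3.140000 + 0.260000)/2 = -1.440000
  f(c_1) = f(-1.440000) = -2.745984
  f(a) × f(c) ≥ 0, new interval: [-1.440000, 0.260000]
Iteration 2:
  c_2 = (-1.440000 + 0.260000)/2 = -0.590000
  f(c_2) = f(-0.590000) = 3.434621
  f(a) × f(c) < 0, new interval: [-1.440000, -0.590000]
Iteration 3:
  c_3 = (-1.440000 + (-0.590000))/2 = -1.015000
  f(c_3) = f(-1.015000) = 0.894322
  f(a) × f(c) < 0, new interval: [-1.440000, -1.015000]
Iteration 4:
  c_4 = (-1.440000 + (-1.015000))/2 = -1.227500
  f(c_4) = f(-1.227500) = -0.759543
  f(a) × f(c) ≥ 0, new interval: [-1.227500, -1.015000]
Iteration 5:
  c_5 = (-1.227500 + (-1.015000))/2 = -1.121250
  f(c_5) = f(-1.121250) = 0.105363
  f(a) × f(c) < 0, new interval: [-1.227500, -1.121250]

After 5 iteration(s), the approximation is c_5 = -1.121250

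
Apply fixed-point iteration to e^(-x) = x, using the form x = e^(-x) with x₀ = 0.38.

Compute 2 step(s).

Equation: e^(-x) = x
Fixed-point form: x = e^(-x)
x₀ = 0.38

x_1 = g(0.380000) = 0.683861
x_2 = g(0.683861) = 0.504665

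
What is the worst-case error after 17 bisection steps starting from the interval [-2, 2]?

Bisection error bound: |error| ≤ (b-a)/2^n
|error| ≤ (2 - (-2))/2^17 = 4/2^17
|error| ≤ 0.0000305176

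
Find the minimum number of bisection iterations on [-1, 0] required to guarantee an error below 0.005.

We need (b-a)/2^n ≤ 0.005
(0 - (-1))/2^n ≤ 0.005
1/2^n ≤ 0.005
2^n ≥ 200
n ≥ log₂(200) = 7.64
n ≥ 8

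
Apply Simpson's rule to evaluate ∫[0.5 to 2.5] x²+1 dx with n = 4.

f(x) = x²+1
a = 0.5, b = 2.5, n = 4
h = (b - a)/n = 0.500000

Simpson's rule: (h/3)[f(x₀) + 4f(x₁) + 2f(x₂) + ... + f(xₙ)]

x_0 = 0.5000, f(x_0) = 1.250000, coefficient = 1
x_1 = 1.0000, f(x_1) = 2.000000, coefficient = 4
x_2 = 1.5000, f(x_2) = 3.250000, coefficient = 2
x_3 = 2.0000, f(x_3) = 5.000000, coefficient = 4
x_4 = 2.5000, f(x_4) = 7.250000, coefficient = 1

I ≈ (0.500000/3) × 43.000000 = 7.166667
Exact value: 7.166667
Error: 0.000000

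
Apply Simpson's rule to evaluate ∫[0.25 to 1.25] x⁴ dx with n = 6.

f(x) = x⁴
a = 0.25, b = 1.25, n = 6
h = (b - a)/n = 0.166667

Simpson's rule: (h/3)[f(x₀) + 4f(x₁) + 2f(x₂) + ... + f(xₙ)]

x_0 = 0.2500, f(x_0) = 0.003906, coefficient = 1
x_1 = 0.4167, f(x_1) = 0.030141, coefficient = 4
x_2 = 0.5833, f(x_2) = 0.115789, coefficient = 2
x_3 = 0.7500, f(x_3) = 0.316406, coefficient = 4
x_4 = 0.9167, f(x_4) = 0.706067, coefficient = 2
x_5 = 1.0833, f(x_5) = 1.377363, coefficient = 4
x_6 = 1.2500, f(x_6) = 2.441406, coefficient = 1

I ≈ (0.166667/3) × 10.984664 = 0.610259
Exact value: 0.610156
Error: 0.000103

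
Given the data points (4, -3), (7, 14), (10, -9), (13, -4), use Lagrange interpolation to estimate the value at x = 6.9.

Lagrange interpolation formula:
P(x) = Σ yᵢ × Lᵢ(x)
where Lᵢ(x) = Π_{j≠i} (x - xⱼ)/(xᵢ - xⱼ)

L_0(6.9) = (6.9 - 7)/(4 - 7) × (6.9 - 10)/(4 - 10) × (6.9 - 13)/(4 - 13) = 0.011673
L_1(6.9) = (6.9 - 4)/(7 - 4) × (6.9 - 10)/(7 - 10) × (6.9 - 13)/(7 - 13) = 1.015537
L_2(6.9) = (6.9 - 4)/(10 - 4) × (6.9 - 7)/(10 - 7) × (6.9 - 13)/(10 - 13) = -0.032759
L_3(6.9) = (6.9 - 4)/(13 - 4) × (6.9 - 7)/(13 - 7) × (6.9 - 10)/(13 - 10) = 0.005549

P(6.9) = (-3)×L_0(6.9) + 14×L_1(6.9) + (-9)×L_2(6.9) + (-4)×L_3(6.9)
P(6.9) = 14.455136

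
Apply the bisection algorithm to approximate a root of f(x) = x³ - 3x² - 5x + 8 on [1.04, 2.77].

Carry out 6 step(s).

f(x) = x³ - 3x² - 5x + 8
Initial interval: [1.04, 2.77]

Iteration 1:
  c_1 = (1.040000 + 2.770000)/2 = 1.905000
  f(c_1) = f(1.905000) = -5.498782
  f(a) × f(c) < 0, new interval: [1.040000, 1.905000]
Iteration 2:
  c_2 = (1.040000 + 1.905000)/2 = 1.472500
  f(c_2) = f(1.472500) = -2.674511
  f(a) × f(c) < 0, new interval: [1.040000, 1.472500]
Iteration 3:
  c_3 = (1.040000 + 1.472500)/2 = 1.256250
  f(c_3) = f(1.256250) = -1.033174
  f(a) × f(c) < 0, new interval: [1.040000, 1.256250]
Iteration 4:
  c_4 = (1.040000 + 1.256250)/2 = 1.148125
  f(c_4) = f(1.148125) = -0.181750
  f(a) × f(c) < 0, new interval: [1.040000, 1.148125]
Iteration 5:
  c_5 = (1.040000 + 1.148125)/2 = 1.094063
  f(c_5) = f(1.094063) = 0.248332
  f(a) × f(c) ≥ 0, new interval: [1.094063, 1.148125]
Iteration 6:
  c_6 = (1.094063 + 1.148125)/2 = 1.121094
  f(c_6) = f(1.121094) = 0.033026
  f(a) × f(c) ≥ 0, new interval: [1.121094, 1.148125]

After 6 iteration(s), the approximation is c_6 = 1.121094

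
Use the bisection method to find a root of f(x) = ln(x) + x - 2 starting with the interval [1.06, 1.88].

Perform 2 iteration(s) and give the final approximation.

f(x) = ln(x) + x - 2
Initial interval: [1.06, 1.88]

Iteration 1:
  c_1 = (1.060000 + 1.880000)/2 = 1.470000
  f(c_1) = f(1.470000) = -0.144738
  f(a) × f(c) ≥ 0, new interval: [1.470000, 1.880000]
Iteration 2:
  c_2 = (1.470000 + 1.880000)/2 = 1.675000
  f(c_2) = f(1.675000) = 0.190813
  f(a) × f(c) < 0, new interval: [1.470000, 1.675000]

After 2 iteration(s), the approximation is c_2 = 1.675000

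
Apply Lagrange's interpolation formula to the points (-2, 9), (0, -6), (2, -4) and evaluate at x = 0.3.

Lagrange interpolation formula:
P(x) = Σ yᵢ × Lᵢ(x)
where Lᵢ(x) = Π_{j≠i} (x - xⱼ)/(xᵢ - xⱼ)

L_0(0.3) = (0.3 - 0)/(-2 - 0) × (0.3 - 2)/(-2 - 2) = -0.063750
L_1(0.3) = (0.3 - (-2))/(0 - (-2)) × (0.3 - 2)/(0 - 2) = 0.977500
L_2(0.3) = (0.3 - (-2))/(2 - (-2)) × (0.3 - 0)/(2 - 0) = 0.086250

P(0.3) = 9×L_0(0.3) + (-6)×L_1(0.3) + (-4)×L_2(0.3)
P(0.3) = -6.783750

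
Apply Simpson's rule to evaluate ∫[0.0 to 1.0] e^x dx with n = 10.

f(x) = e^x
a = 0.0, b = 1.0, n = 10
h = (b - a)/n = 0.100000

Simpson's rule: (h/3)[f(x₀) + 4f(x₁) + 2f(x₂) + ... + f(xₙ)]

x_0 = 0.0000, f(x_0) = 1.000000, coefficient = 1
x_1 = 0.1000, f(x_1) = 1.105171, coefficient = 4
x_2 = 0.2000, f(x_2) = 1.221403, coefficient = 2
x_3 = 0.3000, f(x_3) = 1.349859, coefficient = 4
x_4 = 0.4000, f(x_4) = 1.491825, coefficient = 2
x_5 = 0.5000, f(x_5) = 1.648721, coefficient = 4
x_6 = 0.6000, f(x_6) = 1.822119, coefficient = 2
x_7 = 0.7000, f(x_7) = 2.013753, coefficient = 4
x_8 = 0.8000, f(x_8) = 2.225541, coefficient = 2
x_9 = 0.9000, f(x_9) = 2.459603, coefficient = 4
x_10 = 1.0000, f(x_10) = 2.718282, coefficient = 1

I ≈ (0.100000/3) × 51.548483 = 1.718283
Exact value: 1.718282
Error: 0.000001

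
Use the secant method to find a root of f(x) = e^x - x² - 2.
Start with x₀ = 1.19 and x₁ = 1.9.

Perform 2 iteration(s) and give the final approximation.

f(x) = e^x - x² - 2
x₀ = 1.19, x₁ = 1.9

Secant formula: x_{n+1} = x_n - f(x_n)(x_n - x_{n-1})/(f(x_n) - f(x_{n-1}))

Iteration 1:
  f(1.190000) = -0.129019
  f(1.900000) = 1.075894
  x_2 = 1.900000 - 1.075894×(1.900000 - 1.190000)/(1.075894 - (-0.129019))
       = 1.266025
Iteration 2:
  f(1.900000) = 1.075894
  f(1.266025) = -0.056093
  x_3 = 1.266025 - (-0.056093)×(1.266025 - 1.900000)/(-0.056093 - 1.075894)
       = 1.297440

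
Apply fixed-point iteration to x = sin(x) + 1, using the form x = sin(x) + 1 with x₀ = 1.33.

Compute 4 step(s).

Equation: x = sin(x) + 1
Fixed-point form: x = sin(x) + 1
x₀ = 1.33

x_1 = g(1.330000) = 1.971148
x_2 = g(1.971148) = 1.920924
x_3 = g(1.920924) = 1.939329
x_4 = g(1.939329) = 1.932857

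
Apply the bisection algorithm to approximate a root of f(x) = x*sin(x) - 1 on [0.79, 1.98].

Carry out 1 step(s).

f(x) = x*sin(x) - 1
Initial interval: [0.79, 1.98]

Iteration 1:
  c_1 = (0.790000 + 1.980000)/2 = 1.385000
  f(c_1) = f(1.385000) = 0.361163
  f(a) × f(c) < 0, new interval: [0.790000, 1.385000]

After 1 iteration(s), the approximation is c_1 = 1.385000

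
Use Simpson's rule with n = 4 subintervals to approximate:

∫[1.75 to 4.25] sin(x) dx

f(x) = sin(x)
a = 1.75, b = 4.25, n = 4
h = (b - a)/n = 0.625000

Simpson's rule: (h/3)[f(x₀) + 4f(x₁) + 2f(x₂) + ... + f(xₙ)]

x_0 = 1.7500, f(x_0) = 0.983986, coefficient = 1
x_1 = 2.3750, f(x_1) = 0.693685, coefficient = 4
x_2 = 3.0000, f(x_2) = 0.141120, coefficient = 2
x_3 = 3.6250, f(x_3) = -0.464799, coefficient = 4
x_4 = 4.2500, f(x_4) = -0.894989, coefficient = 1

I ≈ (0.625000/3) × 1.286782 = 0.268079
Exact value: 0.267841
Error: 0.000238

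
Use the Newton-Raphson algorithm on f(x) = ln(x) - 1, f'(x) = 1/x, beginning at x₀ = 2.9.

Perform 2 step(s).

f(x) = ln(x) - 1
f'(x) = 1/x
x₀ = 2.9

Newton-Raphson formula: x_{n+1} = x_n - f(x_n)/f'(x_n)

Iteration 1:
  f(2.900000) = 0.064711
  f'(2.900000) = 0.344828
  x_1 = 2.900000 - 0.064711/0.344828 = 2.712339
Iteration 2:
  f(2.712339) = -0.002189
  f'(2.712339) = 0.368685
  x_2 = 2.712339 - (-0.002189)/0.368685 = 2.718275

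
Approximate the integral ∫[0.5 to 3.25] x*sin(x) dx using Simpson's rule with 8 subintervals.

f(x) = x*sin(x)
a = 0.5, b = 3.25, n = 8
h = (b - a)/n = 0.343750

Simpson's rule: (h/3)[f(x₀) + 4f(x₁) + 2f(x₂) + ... + f(xₙ)]

x_0 = 0.5000, f(x_0) = 0.239713, coefficient = 1
x_1 = 0.8438, f(x_1) = 0.630400, coefficient = 4
x_2 = 1.1875, f(x_2) = 1.101331, coefficient = 2
x_3 = 1.5312, f(x_3) = 1.530053, coefficient = 4
x_4 = 1.8750, f(x_4) = 1.788911, coefficient = 2
x_5 = 2.2188, f(x_5) = 1.769055, coefficient = 4
x_6 = 2.5625, f(x_6) = 1.402366, coefficient = 2
x_7 = 2.9062, f(x_7) = 0.677668, coefficient = 4
x_8 = 3.2500, f(x_8) = -0.351634, coefficient = 1

I ≈ (0.343750/3) × 26.902000 = 3.082521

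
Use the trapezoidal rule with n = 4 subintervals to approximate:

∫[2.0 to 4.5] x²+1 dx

f(x) = x²+1
a = 2.0, b = 4.5, n = 4
h = (b - a)/n = 0.625000

Trapezoidal rule: (h/2)[f(x₀) + 2f(x₁) + 2f(x₂) + ... + f(xₙ)]

x_0 = 2.0000, f(x_0) = 5.000000, coefficient = 1
x_1 = 2.6250, f(x_1) = 7.890625, coefficient = 2
x_2 = 3.2500, f(x_2) = 11.562500, coefficient = 2
x_3 = 3.8750, f(x_3) = 16.015625, coefficient = 2
x_4 = 4.5000, f(x_4) = 21.250000, coefficient = 1

I ≈ (0.625000/2) × 97.187500 = 30.371094
Exact value: 30.208333
Error: 0.162760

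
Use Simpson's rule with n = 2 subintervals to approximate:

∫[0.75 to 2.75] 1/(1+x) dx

f(x) = 1/(1+x)
a = 0.75, b = 2.75, n = 2
h = (b - a)/n = 1.000000

Simpson's rule: (h/3)[f(x₀) + 4f(x₁) + 2f(x₂) + ... + f(xₙ)]

x_0 = 0.7500, f(x_0) = 0.571429, coefficient = 1
x_1 = 1.7500, f(x_1) = 0.363636, coefficient = 4
x_2 = 2.7500, f(x_2) = 0.266667, coefficient = 1

I ≈ (1.000000/3) × 2.292641 = 0.764214
Exact value: 0.762140
Error: 0.002074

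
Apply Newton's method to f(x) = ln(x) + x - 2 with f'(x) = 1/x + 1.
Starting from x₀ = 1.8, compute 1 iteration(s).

f(x) = ln(x) + x - 2
f'(x) = 1/x + 1
x₀ = 1.8

Newton-Raphson formula: x_{n+1} = x_n - f(x_n)/f'(x_n)

Iteration 1:
  f(1.800000) = 0.387787
  f'(1.800000) = 1.555556
  x_1 = 1.800000 - 0.387787/1.555556 = 1.550709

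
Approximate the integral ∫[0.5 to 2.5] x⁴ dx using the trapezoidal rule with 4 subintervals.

f(x) = x⁴
a = 0.5, b = 2.5, n = 4
h = (b - a)/n = 0.500000

Trapezoidal rule: (h/2)[f(x₀) + 2f(x₁) + 2f(x₂) + ... + f(xₙ)]

x_0 = 0.5000, f(x_0) = 0.062500, coefficient = 1
x_1 = 1.0000, f(x_1) = 1.000000, coefficient = 2
x_2 = 1.5000, f(x_2) = 5.062500, coefficient = 2
x_3 = 2.0000, f(x_3) = 16.000000, coefficient = 2
x_4 = 2.5000, f(x_4) = 39.062500, coefficient = 1

I ≈ (0.500000/2) × 83.250000 = 20.812500
Exact value: 19.525000
Error: 1.287500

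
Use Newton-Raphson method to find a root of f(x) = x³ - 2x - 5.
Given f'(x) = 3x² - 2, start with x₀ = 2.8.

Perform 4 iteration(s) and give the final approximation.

f(x) = x³ - 2x - 5
f'(x) = 3x² - 2
x₀ = 2.8

Newton-Raphson formula: x_{n+1} = x_n - f(x_n)/f'(x_n)

Iteration 1:
  f(2.800000) = 11.352000
  f'(2.800000) = 21.520000
  x_1 = 2.800000 - 11.352000/21.520000 = 2.272491
Iteration 2:
  f(2.272491) = 2.190647
  f'(2.272491) = 13.492642
  x_2 = 2.272491 - 2.190647/13.492642 = 2.110132
Iteration 3:
  f(2.110132) = 0.175431
  f'(2.110132) = 11.357972
  x_3 = 2.110132 - 0.175431/11.357972 = 2.094686
Iteration 4:
  f(2.094686) = 0.001507
  f'(2.094686) = 11.163134
  x_4 = 2.094686 - 0.001507/11.163134 = 2.094551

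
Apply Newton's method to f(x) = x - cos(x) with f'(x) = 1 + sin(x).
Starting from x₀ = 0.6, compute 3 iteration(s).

f(x) = x - cos(x)
f'(x) = 1 + sin(x)
x₀ = 0.6

Newton-Raphson formula: x_{n+1} = x_n - f(x_n)/f'(x_n)

Iteration 1:
  f(0.600000) = -0.225336
  f'(0.600000) = 1.564642
  x_1 = 0.600000 - (-0.225336)/1.564642 = 0.744017
Iteration 2:
  f(0.744017) = 0.008264
  f'(0.744017) = 1.677249
  x_2 = 0.744017 - 0.008264/1.677249 = 0.739090
Iteration 3:
  f(0.739090) = 0.000009
  f'(0.739090) = 1.673616
  x_3 = 0.739090 - 0.000009/1.673616 = 0.739085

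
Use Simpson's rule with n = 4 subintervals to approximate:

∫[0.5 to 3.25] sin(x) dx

f(x) = sin(x)
a = 0.5, b = 3.25, n = 4
h = (b - a)/n = 0.687500

Simpson's rule: (h/3)[f(x₀) + 4f(x₁) + 2f(x₂) + ... + f(xₙ)]

x_0 = 0.5000, f(x_0) = 0.479426, coefficient = 1
x_1 = 1.1875, f(x_1) = 0.927437, coefficient = 4
x_2 = 1.8750, f(x_2) = 0.954086, coefficient = 2
x_3 = 2.5625, f(x_3) = 0.547265, coefficient = 4
x_4 = 3.2500, f(x_4) = -0.108195, coefficient = 1

I ≈ (0.687500/3) × 8.178209 = 1.874173
Exact value: 1.871712
Error: 0.002461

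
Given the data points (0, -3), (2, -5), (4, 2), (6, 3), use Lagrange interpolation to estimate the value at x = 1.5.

Lagrange interpolation formula:
P(x) = Σ yᵢ × Lᵢ(x)
where Lᵢ(x) = Π_{j≠i} (x - xⱼ)/(xᵢ - xⱼ)

L_0(1.5) = (1.5 - 2)/(0 - 2) × (1.5 - 4)/(0 - 4) × (1.5 - 6)/(0 - 6) = 0.117188
L_1(1.5) = (1.5 - 0)/(2 - 0) × (1.5 - 4)/(2 - 4) × (1.5 - 6)/(2 - 6) = 1.054688
L_2(1.5) = (1.5 - 0)/(4 - 0) × (1.5 - 2)/(4 - 2) × (1.5 - 6)/(4 - 6) = -0.210938
L_3(1.5) = (1.5 - 0)/(6 - 0) × (1.5 - 2)/(6 - 2) × (1.5 - 4)/(6 - 4) = 0.039062

P(1.5) = (-3)×L_0(1.5) + (-5)×L_1(1.5) + 2×L_2(1.5) + 3×L_3(1.5)
P(1.5) = -5.929688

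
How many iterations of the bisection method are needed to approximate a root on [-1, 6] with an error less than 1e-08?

We need (b-a)/2^n ≤ 1e-08
(6 - (-1))/2^n ≤ 1e-08
7/2^n ≤ 1e-08
2^n ≥ 700000000
n ≥ log₂(700000000) = 29.38
n ≥ 30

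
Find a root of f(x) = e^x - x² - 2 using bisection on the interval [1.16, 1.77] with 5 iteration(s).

f(x) = e^x - x² - 2
Initial interval: [1.16, 1.77]

Iteration 1:
  c_1 = (1.160000 + 1.770000)/2 = 1.465000
  f(c_1) = f(1.465000) = 0.181318
  f(a) × f(c) < 0, new interval: [1.160000, 1.465000]
Iteration 2:
  c_2 = (1.160000 + 1.465000)/2 = 1.312500
  f(c_2) = f(1.312500) = -0.007206
  f(a) × f(c) ≥ 0, new interval: [1.312500, 1.465000]
Iteration 3:
  c_3 = (1.312500 + 1.465000)/2 = 1.388750
  f(c_3) = f(1.388750) = 0.081208
  f(a) × f(c) < 0, new interval: [1.312500, 1.388750]
Iteration 4:
  c_4 = (1.312500 + 1.388750)/2 = 1.350625
  f(c_4) = f(1.350625) = 0.035649
  f(a) × f(c) < 0, new interval: [1.312500, 1.350625]
Iteration 5:
  c_5 = (1.312500 + 1.350625)/2 = 1.331562
  f(c_5) = f(1.331562) = 0.013897
  f(a) × f(c) < 0, new interval: [1.312500, 1.331562]

After 5 iteration(s), the approximation is c_5 = 1.331562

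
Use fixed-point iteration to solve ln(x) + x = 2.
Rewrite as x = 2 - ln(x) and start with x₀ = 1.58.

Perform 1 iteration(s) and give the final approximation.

Equation: ln(x) + x = 2
Fixed-point form: x = 2 - ln(x)
x₀ = 1.58

x_1 = g(1.580000) = 1.542575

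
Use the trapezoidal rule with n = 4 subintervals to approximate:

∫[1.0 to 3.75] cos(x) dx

f(x) = cos(x)
a = 1.0, b = 3.75, n = 4
h = (b - a)/n = 0.687500

Trapezoidal rule: (h/2)[f(x₀) + 2f(x₁) + 2f(x₂) + ... + f(xₙ)]

x_0 = 1.0000, f(x_0) = 0.540302, coefficient = 1
x_1 = 1.6875, f(x_1) = -0.116439, coefficient = 2
x_2 = 2.3750, f(x_2) = -0.720278, coefficient = 2
x_3 = 3.0625, f(x_3) = -0.996874, coefficient = 2
x_4 = 3.7500, f(x_4) = -0.820559, coefficient = 1

I ≈ (0.687500/2) × -3.947439 = -1.356932
Exact value: -1.413032
Error: 0.056100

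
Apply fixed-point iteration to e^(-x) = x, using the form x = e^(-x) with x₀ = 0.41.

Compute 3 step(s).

Equation: e^(-x) = x
Fixed-point form: x = e^(-x)
x₀ = 0.41

x_1 = g(0.410000) = 0.663650
x_2 = g(0.663650) = 0.514968
x_3 = g(0.514968) = 0.597520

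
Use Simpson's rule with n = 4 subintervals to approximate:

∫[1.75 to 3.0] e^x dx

f(x) = e^x
a = 1.75, b = 3.0, n = 4
h = (b - a)/n = 0.312500

Simpson's rule: (h/3)[f(x₀) + 4f(x₁) + 2f(x₂) + ... + f(xₙ)]

x_0 = 1.7500, f(x_0) = 5.754603, coefficient = 1
x_1 = 2.0625, f(x_1) = 7.865609, coefficient = 4
x_2 = 2.3750, f(x_2) = 10.751013, coefficient = 2
x_3 = 2.6875, f(x_3) = 14.694893, coefficient = 4
x_4 = 3.0000, f(x_4) = 20.085537, coefficient = 1

I ≈ (0.312500/3) × 137.584174 = 14.331685
Exact value: 14.330934
Error: 0.000751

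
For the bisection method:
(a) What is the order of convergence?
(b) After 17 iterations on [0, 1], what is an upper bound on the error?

(a) Bisection has linear (order 1) convergence; the error is halved each step.

(b) Error bound = (b-a)/2^n = (1 - 0)/2^{17}
    = 1/2^{17}

(a) 1 (linear); (b) error ≤ 7.63e-06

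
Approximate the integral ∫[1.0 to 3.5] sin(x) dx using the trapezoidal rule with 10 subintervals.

f(x) = sin(x)
a = 1.0, b = 3.5, n = 10
h = (b - a)/n = 0.250000

Trapezoidal rule: (h/2)[f(x₀) + 2f(x₁) + 2f(x₂) + ... + f(xₙ)]

x_0 = 1.0000, f(x_0) = 0.841471, coefficient = 1
x_1 = 1.2500, f(x_1) = 0.948985, coefficient = 2
x_2 = 1.5000, f(x_2) = 0.997495, coefficient = 2
x_3 = 1.7500, f(x_3) = 0.983986, coefficient = 2
x_4 = 2.0000, f(x_4) = 0.909297, coefficient = 2
x_5 = 2.2500, f(x_5) = 0.778073, coefficient = 2
x_6 = 2.5000, f(x_6) = 0.598472, coefficient = 2
x_7 = 2.7500, f(x_7) = 0.381661, coefficient = 2
x_8 = 3.0000, f(x_8) = 0.141120, coefficient = 2
x_9 = 3.2500, f(x_9) = -0.108195, coefficient = 2
x_10 = 3.5000, f(x_10) = -0.350783, coefficient = 1

I ≈ (0.250000/2) × 11.752476 = 1.469060
Exact value: 1.476759
Error: 0.007699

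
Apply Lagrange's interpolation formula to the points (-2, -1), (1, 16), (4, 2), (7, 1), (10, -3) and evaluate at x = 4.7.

Lagrange interpolation formula:
P(x) = Σ yᵢ × Lᵢ(x)
where Lᵢ(x) = Π_{j≠i} (x - xⱼ)/(xᵢ - xⱼ)

L_0(4.7) = (4.7 - 1)/(-2 - 1) × (4.7 - 4)/(-2 - 4) × (4.7 - 7)/(-2 - 7) × (4.7 - 10)/(-2 - 10) = 0.016241
L_1(4.7) = (4.7 - (-2))/(1 - (-2)) × (4.7 - 4)/(1 - 4) × (4.7 - 7)/(1 - 7) × (4.7 - 10)/(1 - 10) = -0.117636
L_2(4.7) = (4.7 - (-2))/(4 - (-2)) × (4.7 - 1)/(4 - 1) × (4.7 - 7)/(4 - 7) × (4.7 - 10)/(4 - 10) = 0.932685
L_3(4.7) = (4.7 - (-2))/(7 - (-2)) × (4.7 - 1)/(7 - 1) × (4.7 - 4)/(7 - 4) × (4.7 - 10)/(7 - 10) = 0.189241
L_4(4.7) = (4.7 - (-2))/(10 - (-2)) × (4.7 - 1)/(10 - 1) × (4.7 - 4)/(10 - 4) × (4.7 - 7)/(10 - 7) = -0.020531

P(4.7) = (-1)×L_0(4.7) + 16×L_1(4.7) + 2×L_2(4.7) + 1×L_3(4.7) + (-3)×L_4(4.7)
P(4.7) = 0.217787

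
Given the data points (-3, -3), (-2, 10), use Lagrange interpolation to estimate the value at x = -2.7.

Lagrange interpolation formula:
P(x) = Σ yᵢ × Lᵢ(x)
where Lᵢ(x) = Π_{j≠i} (x - xⱼ)/(xᵢ - xⱼ)

L_0(-2.7) = (-2.7 - (-2))/(-3 - (-2)) = 0.700000
L_1(-2.7) = (-2.7 - (-3))/(-2 - (-3)) = 0.300000

P(-2.7) = (-3)×L_0(-2.7) + 10×L_1(-2.7)
P(-2.7) = 0.900000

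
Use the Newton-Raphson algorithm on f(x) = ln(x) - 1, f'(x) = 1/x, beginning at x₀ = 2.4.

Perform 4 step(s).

f(x) = ln(x) - 1
f'(x) = 1/x
x₀ = 2.4

Newton-Raphson formula: x_{n+1} = x_n - f(x_n)/f'(x_n)

Iteration 1:
  f(2.400000) = -0.124531
  f'(2.400000) = 0.416667
  x_1 = 2.400000 - (-0.124531)/0.416667 = 2.698875
Iteration 2:
  f(2.698875) = -0.007165
  f'(2.698875) = 0.370525
  x_2 = 2.698875 - (-0.007165)/0.370525 = 2.718212
Iteration 3:
  f(2.718212) = -0.000026
  f'(2.718212) = 0.367889
  x_3 = 2.718212 - (-0.000026)/0.367889 = 2.718282
Iteration 4:
  f(2.718282) = 0.000000
  f'(2.718282) = 0.367879
  x_4 = 2.718282 - 0.000000/0.367879 = 2.718282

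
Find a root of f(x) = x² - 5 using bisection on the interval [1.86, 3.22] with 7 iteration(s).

f(x) = x² - 5
Initial interval: [1.86, 3.22]

Iteration 1:
  c_1 = (1.860000 + 3.220000)/2 = 2.540000
  f(c_1) = f(2.540000) = 1.451600
  f(a) × f(c) < 0, new interval: [1.860000, 2.540000]
Iteration 2:
  c_2 = (1.860000 + 2.540000)/2 = 2.200000
  f(c_2) = f(2.200000) = -0.160000
  f(a) × f(c) ≥ 0, new interval: [2.200000, 2.540000]
Iteration 3:
  c_3 = (2.200000 + 2.540000)/2 = 2.370000
  f(c_3) = f(2.370000) = 0.616900
  f(a) × f(c) < 0, new interval: [2.200000, 2.370000]
Iteration 4:
  c_4 = (2.200000 + 2.370000)/2 = 2.285000
  f(c_4) = f(2.285000) = 0.221225
  f(a) × f(c) < 0, new interval: [2.200000, 2.285000]
Iteration 5:
  c_5 = (2.200000 + 2.285000)/2 = 2.242500
  f(c_5) = f(2.242500) = 0.028806
  f(a) × f(c) < 0, new interval: [2.200000, 2.242500]
Iteration 6:
  c_6 = (2.200000 + 2.242500)/2 = 2.221250
  f(c_6) = f(2.221250) = -0.066048
  f(a) × f(c) ≥ 0, new interval: [2.221250, 2.242500]
Iteration 7:
  c_7 = (2.221250 + 2.242500)/2 = 2.231875
  f(c_7) = f(2.231875) = -0.018734
  f(a) × f(c) ≥ 0, new interval: [2.231875, 2.242500]

After 7 iteration(s), the approximation is c_7 = 2.231875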